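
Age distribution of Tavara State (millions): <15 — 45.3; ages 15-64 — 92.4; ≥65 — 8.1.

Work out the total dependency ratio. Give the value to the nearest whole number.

Total dependency ratio = (45.3 + 8.1) / 92.4 × 100 = 53.4 / 92.4 × 100 = 58

Total dependency ratio: 58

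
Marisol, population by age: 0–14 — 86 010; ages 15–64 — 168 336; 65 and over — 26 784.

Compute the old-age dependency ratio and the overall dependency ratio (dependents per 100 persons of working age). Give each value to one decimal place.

Old-age dependency ratio: 15.9
Total dependency ratio: 67.0

Old-age dependency ratio = 26 784 / 168 336 × 100 = 15.9
Total dependency ratio = (86 010 + 26 784) / 168 336 × 100 = 112 794 / 168 336 × 100 = 67.0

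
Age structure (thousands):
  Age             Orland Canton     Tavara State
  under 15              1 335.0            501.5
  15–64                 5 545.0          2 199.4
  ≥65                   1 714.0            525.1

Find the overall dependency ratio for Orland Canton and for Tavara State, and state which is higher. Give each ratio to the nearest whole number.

Orland Canton: (1 335.0 + 1 714.0) / 5 545.0 × 100 = 3 049.0 / 5 545.0 × 100 = 55
Tavara State: (501.5 + 525.1) / 2 199.4 × 100 = 1 026.6 / 2 199.4 × 100 = 47

Orland Canton: 55
Tavara State: 47
Higher: Orland Canton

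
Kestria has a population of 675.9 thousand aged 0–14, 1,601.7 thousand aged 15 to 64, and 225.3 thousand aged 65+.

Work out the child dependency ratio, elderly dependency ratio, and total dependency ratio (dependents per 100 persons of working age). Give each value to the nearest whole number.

Youth dependency ratio = 675.9 / 1,601.7 × 100 = 42
Old-age dependency ratio = 225.3 / 1,601.7 × 100 = 14
Total dependency ratio = (675.9 + 225.3) / 1,601.7 × 100 = 901.2 / 1,601.7 × 100 = 56

Youth dependency ratio: 42
Old-age dependency ratio: 14
Total dependency ratio: 56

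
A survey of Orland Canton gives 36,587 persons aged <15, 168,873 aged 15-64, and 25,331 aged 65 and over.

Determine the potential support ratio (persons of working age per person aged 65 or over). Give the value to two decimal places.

Potential support ratio = 168,873 / 25,331 = 6.67

Potential support ratio: 6.67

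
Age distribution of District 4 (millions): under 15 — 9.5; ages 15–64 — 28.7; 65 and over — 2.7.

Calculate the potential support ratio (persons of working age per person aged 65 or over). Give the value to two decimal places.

Potential support ratio: 10.63

Potential support ratio = 28.7 / 2.7 = 10.63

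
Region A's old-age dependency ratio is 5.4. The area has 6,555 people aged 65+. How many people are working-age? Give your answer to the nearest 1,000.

Old-age dependency ratio = elderly / working-age × 100
5.4 = 6,555 / W × 100
⇒ 121,000

Working-age: 121,000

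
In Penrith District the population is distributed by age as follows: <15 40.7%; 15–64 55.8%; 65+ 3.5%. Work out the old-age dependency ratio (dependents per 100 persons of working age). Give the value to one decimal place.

Old-age dependency ratio = 3.5 / 55.8 × 100 = 6.3

Old-age dependency ratio: 6.3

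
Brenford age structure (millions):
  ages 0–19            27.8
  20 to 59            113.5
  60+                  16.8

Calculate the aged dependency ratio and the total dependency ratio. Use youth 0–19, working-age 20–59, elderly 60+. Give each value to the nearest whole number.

Old-age dependency ratio: 15
Total dependency ratio: 39

Old-age dependency ratio = 16.8 / 113.5 × 100 = 15
Total dependency ratio = (27.8 + 16.8) / 113.5 × 100 = 44.6 / 113.5 × 100 = 39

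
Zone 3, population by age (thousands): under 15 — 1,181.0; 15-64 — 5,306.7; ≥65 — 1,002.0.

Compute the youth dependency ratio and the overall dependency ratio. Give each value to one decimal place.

Youth dependency ratio: 22.3
Total dependency ratio: 41.1

Youth dependency ratio = 1,181.0 / 5,306.7 × 100 = 22.3
Total dependency ratio = (1,181.0 + 1,002.0) / 5,306.7 × 100 = 2,183.0 / 5,306.7 × 100 = 41.1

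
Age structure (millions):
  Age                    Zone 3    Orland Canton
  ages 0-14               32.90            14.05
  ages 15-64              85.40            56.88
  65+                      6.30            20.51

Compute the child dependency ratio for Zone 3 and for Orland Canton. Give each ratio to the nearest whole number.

Zone 3: 32.90 / 85.40 × 100 = 39
Orland Canton: 14.05 / 56.88 × 100 = 25

Zone 3: 39
Orland Canton: 25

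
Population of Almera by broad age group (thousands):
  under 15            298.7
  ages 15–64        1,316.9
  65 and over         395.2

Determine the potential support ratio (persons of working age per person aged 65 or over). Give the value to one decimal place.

Potential support ratio = 1,316.9 / 395.2 = 3.3

Potential support ratio: 3.3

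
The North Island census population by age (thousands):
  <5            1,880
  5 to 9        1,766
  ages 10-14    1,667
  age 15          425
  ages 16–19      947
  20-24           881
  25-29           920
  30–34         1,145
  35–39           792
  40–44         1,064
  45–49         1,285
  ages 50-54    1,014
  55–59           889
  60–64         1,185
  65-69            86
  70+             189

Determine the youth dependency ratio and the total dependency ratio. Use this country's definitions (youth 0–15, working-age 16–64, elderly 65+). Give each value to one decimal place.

Youth dependency ratio: 56.7
Total dependency ratio: 59.4

0–15: 1,880 + 1,766 + 1,667 + 425 = 5,738
16–64: 947 + 881 + 920 + 1,145 + 792 + 1,064 + 1,285 + 1,014 + 889 + 1,185 = 10,122
65+: 86 + 189 = 275
Youth dependency ratio = 5,738 / 10,122 × 100 = 56.7
Total dependency ratio = (5,738 + 275) / 10,122 × 100 = 6,013 / 10,122 × 100 = 59.4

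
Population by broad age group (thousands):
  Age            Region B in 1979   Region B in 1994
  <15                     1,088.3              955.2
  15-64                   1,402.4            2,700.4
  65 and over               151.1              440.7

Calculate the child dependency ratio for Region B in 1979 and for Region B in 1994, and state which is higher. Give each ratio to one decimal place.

Region B in 1979: 77.6
Region B in 1994: 35.4
Higher: Region B in 1979

Region B in 1979: 1,088.3 / 1,402.4 × 100 = 77.6
Region B in 1994: 955.2 / 2,700.4 × 100 = 35.4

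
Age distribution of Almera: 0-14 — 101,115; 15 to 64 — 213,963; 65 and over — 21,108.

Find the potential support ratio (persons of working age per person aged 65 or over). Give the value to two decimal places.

Potential support ratio = 213,963 / 21,108 = 10.14

Potential support ratio: 10.14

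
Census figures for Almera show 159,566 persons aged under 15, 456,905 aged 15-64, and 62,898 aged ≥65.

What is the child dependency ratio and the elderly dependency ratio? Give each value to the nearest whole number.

Youth dependency ratio = 159,566 / 456,905 × 100 = 35
Old-age dependency ratio = 62,898 / 456,905 × 100 = 14

Youth dependency ratio: 35
Old-age dependency ratio: 14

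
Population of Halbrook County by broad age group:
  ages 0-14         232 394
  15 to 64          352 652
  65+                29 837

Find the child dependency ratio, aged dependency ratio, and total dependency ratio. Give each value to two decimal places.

Youth dependency ratio = 232 394 / 352 652 × 100 = 65.90
Old-age dependency ratio = 29 837 / 352 652 × 100 = 8.46
Total dependency ratio = (232 394 + 29 837) / 352 652 × 100 = 262 231 / 352 652 × 100 = 74.36

Youth dependency ratio: 65.90
Old-age dependency ratio: 8.46
Total dependency ratio: 74.36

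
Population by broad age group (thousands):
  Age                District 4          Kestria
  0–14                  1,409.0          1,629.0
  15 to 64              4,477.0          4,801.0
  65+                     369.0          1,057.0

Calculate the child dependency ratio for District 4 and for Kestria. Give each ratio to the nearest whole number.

District 4: 1,409.0 / 4,477.0 × 100 = 31
Kestria: 1,629.0 / 4,801.0 × 100 = 34

District 4: 31
Kestria: 34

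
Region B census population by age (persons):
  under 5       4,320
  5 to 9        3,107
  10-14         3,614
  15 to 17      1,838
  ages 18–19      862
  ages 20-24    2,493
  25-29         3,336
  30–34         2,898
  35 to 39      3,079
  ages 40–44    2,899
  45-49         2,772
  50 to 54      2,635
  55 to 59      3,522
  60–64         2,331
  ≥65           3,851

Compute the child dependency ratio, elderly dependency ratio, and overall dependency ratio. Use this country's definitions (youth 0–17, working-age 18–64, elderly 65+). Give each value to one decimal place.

0–17: 4,320 + 3,107 + 3,614 + 1,838 = 12,879
18–64: 862 + 2,493 + 3,336 + 2,898 + 3,079 + 2,899 + 2,772 + 2,635 + 3,522 + 2,331 = 26,827
65+: 3,851
Youth dependency ratio = 12,879 / 26,827 × 100 = 48.0
Old-age dependency ratio = 3,851 / 26,827 × 100 = 14.4
Total dependency ratio = (12,879 + 3,851) / 26,827 × 100 = 16,730 / 26,827 × 100 = 62.4

Youth dependency ratio: 48.0
Old-age dependency ratio: 14.4
Total dependency ratio: 62.4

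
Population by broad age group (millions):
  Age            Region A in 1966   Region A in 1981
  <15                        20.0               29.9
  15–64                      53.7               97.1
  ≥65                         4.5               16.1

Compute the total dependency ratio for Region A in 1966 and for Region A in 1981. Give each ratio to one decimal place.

Region A in 1966: (20.0 + 4.5) / 53.7 × 100 = 24.5 / 53.7 × 100 = 45.6
Region A in 1981: (29.9 + 16.1) / 97.1 × 100 = 46.0 / 97.1 × 100 = 47.4

Region A in 1966: 45.6
Region A in 1981: 47.4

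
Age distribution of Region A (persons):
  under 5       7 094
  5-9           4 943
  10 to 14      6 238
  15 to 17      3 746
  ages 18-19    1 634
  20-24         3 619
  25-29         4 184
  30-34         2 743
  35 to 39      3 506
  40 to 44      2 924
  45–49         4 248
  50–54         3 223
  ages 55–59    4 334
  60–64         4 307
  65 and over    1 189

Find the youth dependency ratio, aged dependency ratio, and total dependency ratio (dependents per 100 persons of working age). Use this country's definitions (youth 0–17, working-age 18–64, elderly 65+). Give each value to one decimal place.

0–17: 7 094 + 4 943 + 6 238 + 3 746 = 22 021
18–64: 1 634 + 3 619 + 4 184 + 2 743 + 3 506 + 2 924 + 4 248 + 3 223 + 4 334 + 4 307 = 34 722
65+: 1 189
Youth dependency ratio = 22 021 / 34 722 × 100 = 63.4
Old-age dependency ratio = 1 189 / 34 722 × 100 = 3.4
Total dependency ratio = (22 021 + 1 189) / 34 722 × 100 = 23 210 / 34 722 × 100 = 66.8

Youth dependency ratio: 63.4
Old-age dependency ratio: 3.4
Total dependency ratio: 66.8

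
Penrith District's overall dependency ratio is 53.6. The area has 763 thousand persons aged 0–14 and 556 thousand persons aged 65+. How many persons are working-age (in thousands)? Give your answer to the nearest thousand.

Working-age: 2461

Total dependency ratio = (youth + elderly) / working-age × 100
53.6 = (763 + 556) / W × 100
⇒ 2461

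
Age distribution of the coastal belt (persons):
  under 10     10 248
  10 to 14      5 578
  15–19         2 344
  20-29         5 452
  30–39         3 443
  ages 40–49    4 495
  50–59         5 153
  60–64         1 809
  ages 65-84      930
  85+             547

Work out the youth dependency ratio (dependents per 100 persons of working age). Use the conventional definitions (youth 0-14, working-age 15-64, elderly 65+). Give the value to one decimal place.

Youth dependency ratio: 69.7

0–14: 10 248 + 5 578 = 15 826
15–64: 2 344 + 5 452 + 3 443 + 4 495 + 5 153 + 1 809 = 22 696
65+: 930 + 547 = 1 477
Youth dependency ratio = 15 826 / 22 696 × 100 = 69.7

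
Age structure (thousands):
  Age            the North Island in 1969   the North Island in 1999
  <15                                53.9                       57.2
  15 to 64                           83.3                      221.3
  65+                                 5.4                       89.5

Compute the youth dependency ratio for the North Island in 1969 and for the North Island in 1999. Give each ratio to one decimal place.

the North Island in 1969: 64.7
the North Island in 1999: 25.8

the North Island in 1969: 53.9 / 83.3 × 100 = 64.7
the North Island in 1999: 57.2 / 221.3 × 100 = 25.8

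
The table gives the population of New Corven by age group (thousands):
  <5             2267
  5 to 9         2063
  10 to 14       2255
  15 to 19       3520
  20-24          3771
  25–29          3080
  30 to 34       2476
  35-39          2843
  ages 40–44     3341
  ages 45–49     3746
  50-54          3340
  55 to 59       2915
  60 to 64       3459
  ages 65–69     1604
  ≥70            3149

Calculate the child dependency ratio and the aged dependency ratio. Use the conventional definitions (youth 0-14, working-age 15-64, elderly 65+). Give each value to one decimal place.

Youth dependency ratio: 20.3
Old-age dependency ratio: 14.6

0–14: 2267 + 2063 + 2255 = 6585
15–64: 3520 + 3771 + 3080 + 2476 + 2843 + 3341 + 3746 + 3340 + 2915 + 3459 = 32491
65+: 1604 + 3149 = 4753
Youth dependency ratio = 6585 / 32491 × 100 = 20.3
Old-age dependency ratio = 4753 / 32491 × 100 = 14.6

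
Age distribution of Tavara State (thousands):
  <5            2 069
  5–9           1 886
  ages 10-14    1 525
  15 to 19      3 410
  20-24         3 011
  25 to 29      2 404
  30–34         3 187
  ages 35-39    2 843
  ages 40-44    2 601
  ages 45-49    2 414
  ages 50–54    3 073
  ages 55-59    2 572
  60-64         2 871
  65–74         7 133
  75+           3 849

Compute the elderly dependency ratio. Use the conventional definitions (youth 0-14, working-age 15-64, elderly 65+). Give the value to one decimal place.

0–14: 2 069 + 1 886 + 1 525 = 5 480
15–64: 3 410 + 3 011 + 2 404 + 3 187 + 2 843 + 2 601 + 2 414 + 3 073 + 2 572 + 2 871 = 28 386
65+: 7 133 + 3 849 = 10 982
Old-age dependency ratio = 10 982 / 28 386 × 100 = 38.7

Old-age dependency ratio: 38.7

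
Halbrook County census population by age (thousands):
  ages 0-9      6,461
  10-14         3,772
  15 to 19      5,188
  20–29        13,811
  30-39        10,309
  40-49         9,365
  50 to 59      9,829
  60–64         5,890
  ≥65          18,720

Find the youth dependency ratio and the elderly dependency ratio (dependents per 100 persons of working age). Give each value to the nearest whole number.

Youth dependency ratio: 19
Old-age dependency ratio: 34

0–14: 6,461 + 3,772 = 10,233
15–64: 5,188 + 13,811 + 10,309 + 9,365 + 9,829 + 5,890 = 54,392
65+: 18,720
Youth dependency ratio = 10,233 / 54,392 × 100 = 19
Old-age dependency ratio = 18,720 / 54,392 × 100 = 34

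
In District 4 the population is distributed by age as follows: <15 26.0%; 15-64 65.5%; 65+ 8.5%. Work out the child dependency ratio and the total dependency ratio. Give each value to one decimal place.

Youth dependency ratio: 39.7
Total dependency ratio: 52.7

Youth dependency ratio = 26.0 / 65.5 × 100 = 39.7
Total dependency ratio = (26.0 + 8.5) / 65.5 × 100 = 34.5 / 65.5 × 100 = 52.7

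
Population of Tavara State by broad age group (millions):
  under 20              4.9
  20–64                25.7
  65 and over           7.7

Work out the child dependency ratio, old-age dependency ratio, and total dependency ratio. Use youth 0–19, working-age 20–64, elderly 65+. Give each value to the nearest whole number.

Youth dependency ratio = 4.9 / 25.7 × 100 = 19
Old-age dependency ratio = 7.7 / 25.7 × 100 = 30
Total dependency ratio = (4.9 + 7.7) / 25.7 × 100 = 12.6 / 25.7 × 100 = 49

Youth dependency ratio: 19
Old-age dependency ratio: 30
Total dependency ratio: 49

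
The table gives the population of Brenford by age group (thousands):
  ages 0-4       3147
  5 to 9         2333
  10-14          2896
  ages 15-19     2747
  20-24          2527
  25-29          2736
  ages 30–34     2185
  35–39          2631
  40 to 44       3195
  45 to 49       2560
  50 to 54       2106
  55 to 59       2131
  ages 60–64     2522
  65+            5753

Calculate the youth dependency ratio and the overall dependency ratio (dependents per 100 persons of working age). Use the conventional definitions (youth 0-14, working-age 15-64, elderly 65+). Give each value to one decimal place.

Youth dependency ratio: 33.1
Total dependency ratio: 55.8

0–14: 3147 + 2333 + 2896 = 8376
15–64: 2747 + 2527 + 2736 + 2185 + 2631 + 3195 + 2560 + 2106 + 2131 + 2522 = 25340
65+: 5753
Youth dependency ratio = 8376 / 25340 × 100 = 33.1
Total dependency ratio = (8376 + 5753) / 25340 × 100 = 14129 / 25340 × 100 = 55.8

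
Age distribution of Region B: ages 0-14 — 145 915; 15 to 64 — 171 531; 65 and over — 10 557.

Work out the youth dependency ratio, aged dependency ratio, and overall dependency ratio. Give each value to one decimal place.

Youth dependency ratio = 145 915 / 171 531 × 100 = 85.1
Old-age dependency ratio = 10 557 / 171 531 × 100 = 6.2
Total dependency ratio = (145 915 + 10 557) / 171 531 × 100 = 156 472 / 171 531 × 100 = 91.2

Youth dependency ratio: 85.1
Old-age dependency ratio: 6.2
Total dependency ratio: 91.2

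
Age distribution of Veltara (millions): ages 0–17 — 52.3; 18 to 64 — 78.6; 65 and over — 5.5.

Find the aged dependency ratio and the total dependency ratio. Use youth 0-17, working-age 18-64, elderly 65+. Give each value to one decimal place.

Old-age dependency ratio = 5.5 / 78.6 × 100 = 7.0
Total dependency ratio = (52.3 + 5.5) / 78.6 × 100 = 57.8 / 78.6 × 100 = 73.5

Old-age dependency ratio: 7.0
Total dependency ratio: 73.5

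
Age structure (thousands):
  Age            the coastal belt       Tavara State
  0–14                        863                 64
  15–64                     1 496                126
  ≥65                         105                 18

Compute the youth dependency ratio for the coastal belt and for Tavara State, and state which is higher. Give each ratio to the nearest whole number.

the coastal belt: 863 / 1 496 × 100 = 58
Tavara State: 64 / 126 × 100 = 51

the coastal belt: 58
Tavara State: 51
Higher: the coastal belt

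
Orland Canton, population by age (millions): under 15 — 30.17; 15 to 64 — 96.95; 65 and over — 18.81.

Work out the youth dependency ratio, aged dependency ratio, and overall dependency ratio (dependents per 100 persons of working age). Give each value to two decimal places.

Youth dependency ratio = 30.17 / 96.95 × 100 = 31.12
Old-age dependency ratio = 18.81 / 96.95 × 100 = 19.40
Total dependency ratio = (30.17 + 18.81) / 96.95 × 100 = 48.98 / 96.95 × 100 = 50.52

Youth dependency ratio: 31.12
Old-age dependency ratio: 19.40
Total dependency ratio: 50.52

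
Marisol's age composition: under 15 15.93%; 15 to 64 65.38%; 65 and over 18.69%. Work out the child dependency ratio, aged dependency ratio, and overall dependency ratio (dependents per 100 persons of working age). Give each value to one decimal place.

Youth dependency ratio = 15.93 / 65.38 × 100 = 24.4
Old-age dependency ratio = 18.69 / 65.38 × 100 = 28.6
Total dependency ratio = (15.93 + 18.69) / 65.38 × 100 = 34.62 / 65.38 × 100 = 53.0

Youth dependency ratio: 24.4
Old-age dependency ratio: 28.6
Total dependency ratio: 53.0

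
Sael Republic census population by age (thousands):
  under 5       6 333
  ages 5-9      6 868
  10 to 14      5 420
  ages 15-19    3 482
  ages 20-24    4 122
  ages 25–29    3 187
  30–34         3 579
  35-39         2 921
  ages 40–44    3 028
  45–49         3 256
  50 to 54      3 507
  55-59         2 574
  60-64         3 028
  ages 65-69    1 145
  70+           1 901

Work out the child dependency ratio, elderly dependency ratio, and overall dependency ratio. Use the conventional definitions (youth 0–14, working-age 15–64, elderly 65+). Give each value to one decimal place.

Youth dependency ratio: 57.0
Old-age dependency ratio: 9.3
Total dependency ratio: 66.3

0–14: 6 333 + 6 868 + 5 420 = 18 621
15–64: 3 482 + 4 122 + 3 187 + 3 579 + 2 921 + 3 028 + 3 256 + 3 507 + 2 574 + 3 028 = 32 684
65+: 1 145 + 1 901 = 3 046
Youth dependency ratio = 18 621 / 32 684 × 100 = 57.0
Old-age dependency ratio = 3 046 / 32 684 × 100 = 9.3
Total dependency ratio = (18 621 + 3 046) / 32 684 × 100 = 21 667 / 32 684 × 100 = 66.3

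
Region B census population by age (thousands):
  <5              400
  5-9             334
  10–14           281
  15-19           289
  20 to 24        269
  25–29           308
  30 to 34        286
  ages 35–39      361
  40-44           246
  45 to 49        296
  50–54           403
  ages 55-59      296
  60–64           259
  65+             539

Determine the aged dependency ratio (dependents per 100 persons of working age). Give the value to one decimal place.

0–14: 400 + 334 + 281 = 1 015
15–64: 289 + 269 + 308 + 286 + 361 + 246 + 296 + 403 + 296 + 259 = 3 013
65+: 539
Old-age dependency ratio = 539 / 3 013 × 100 = 17.9

Old-age dependency ratio: 17.9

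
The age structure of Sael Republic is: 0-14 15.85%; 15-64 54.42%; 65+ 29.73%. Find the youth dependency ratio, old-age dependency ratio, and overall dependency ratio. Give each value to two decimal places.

Youth dependency ratio = 15.85 / 54.42 × 100 = 29.13
Old-age dependency ratio = 29.73 / 54.42 × 100 = 54.63
Total dependency ratio = (15.85 + 29.73) / 54.42 × 100 = 45.58 / 54.42 × 100 = 83.76

Youth dependency ratio: 29.13
Old-age dependency ratio: 54.63
Total dependency ratio: 83.76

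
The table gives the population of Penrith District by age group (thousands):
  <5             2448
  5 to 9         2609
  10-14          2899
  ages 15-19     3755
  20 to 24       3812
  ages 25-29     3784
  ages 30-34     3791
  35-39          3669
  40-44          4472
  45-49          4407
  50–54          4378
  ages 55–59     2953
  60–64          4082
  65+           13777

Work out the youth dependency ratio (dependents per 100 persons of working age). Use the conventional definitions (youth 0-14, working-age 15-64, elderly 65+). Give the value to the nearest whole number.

0–14: 2448 + 2609 + 2899 = 7956
15–64: 3755 + 3812 + 3784 + 3791 + 3669 + 4472 + 4407 + 4378 + 2953 + 4082 = 39103
65+: 13777
Youth dependency ratio = 7956 / 39103 × 100 = 20

Youth dependency ratio: 20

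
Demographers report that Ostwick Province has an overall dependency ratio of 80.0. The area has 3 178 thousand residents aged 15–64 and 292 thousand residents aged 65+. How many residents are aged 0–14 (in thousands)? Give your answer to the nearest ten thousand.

Total dependency ratio = (youth + elderly) / working-age × 100
80.0 = (Y + 292) / 3 178 × 100
⇒ 2 250

Aged 0–14: 2 250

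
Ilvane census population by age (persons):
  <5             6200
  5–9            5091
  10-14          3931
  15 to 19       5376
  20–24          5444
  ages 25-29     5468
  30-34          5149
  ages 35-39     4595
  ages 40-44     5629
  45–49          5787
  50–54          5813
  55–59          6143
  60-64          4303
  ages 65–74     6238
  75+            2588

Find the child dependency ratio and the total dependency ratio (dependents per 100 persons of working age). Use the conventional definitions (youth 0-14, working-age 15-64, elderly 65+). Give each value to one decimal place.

Youth dependency ratio: 28.3
Total dependency ratio: 44.8

0–14: 6200 + 5091 + 3931 = 15222
15–64: 5376 + 5444 + 5468 + 5149 + 4595 + 5629 + 5787 + 5813 + 6143 + 4303 = 53707
65+: 6238 + 2588 = 8826
Youth dependency ratio = 15222 / 53707 × 100 = 28.3
Total dependency ratio = (15222 + 8826) / 53707 × 100 = 24048 / 53707 × 100 = 44.8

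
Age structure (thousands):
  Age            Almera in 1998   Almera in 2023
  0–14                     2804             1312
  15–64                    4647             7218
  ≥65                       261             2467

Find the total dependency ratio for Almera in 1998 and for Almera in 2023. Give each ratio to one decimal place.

Almera in 1998: 66.0
Almera in 2023: 52.4

Almera in 1998: (2804 + 261) / 4647 × 100 = 3065 / 4647 × 100 = 66.0
Almera in 2023: (1312 + 2467) / 7218 × 100 = 3779 / 7218 × 100 = 52.4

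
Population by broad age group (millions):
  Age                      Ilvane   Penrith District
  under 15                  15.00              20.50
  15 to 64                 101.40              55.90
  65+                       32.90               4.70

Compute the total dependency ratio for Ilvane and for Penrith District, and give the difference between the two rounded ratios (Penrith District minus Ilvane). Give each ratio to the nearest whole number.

Ilvane: 47
Penrith District: 45
Difference: -2

Ilvane: (15.00 + 32.90) / 101.40 × 100 = 47.90 / 101.40 × 100 = 47
Penrith District: (20.50 + 4.70) / 55.90 × 100 = 25.20 / 55.90 × 100 = 45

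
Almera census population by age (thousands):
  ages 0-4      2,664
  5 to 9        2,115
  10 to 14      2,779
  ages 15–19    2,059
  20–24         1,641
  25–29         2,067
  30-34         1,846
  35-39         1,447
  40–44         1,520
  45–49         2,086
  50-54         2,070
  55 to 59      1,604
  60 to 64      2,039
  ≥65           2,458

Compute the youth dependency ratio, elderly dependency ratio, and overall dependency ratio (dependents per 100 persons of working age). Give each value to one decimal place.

Youth dependency ratio: 41.1
Old-age dependency ratio: 13.4
Total dependency ratio: 54.5

0–14: 2,664 + 2,115 + 2,779 = 7,558
15–64: 2,059 + 1,641 + 2,067 + 1,846 + 1,447 + 1,520 + 2,086 + 2,070 + 1,604 + 2,039 = 18,379
65+: 2,458
Youth dependency ratio = 7,558 / 18,379 × 100 = 41.1
Old-age dependency ratio = 2,458 / 18,379 × 100 = 13.4
Total dependency ratio = (7,558 + 2,458) / 18,379 × 100 = 10,016 / 18,379 × 100 = 54.5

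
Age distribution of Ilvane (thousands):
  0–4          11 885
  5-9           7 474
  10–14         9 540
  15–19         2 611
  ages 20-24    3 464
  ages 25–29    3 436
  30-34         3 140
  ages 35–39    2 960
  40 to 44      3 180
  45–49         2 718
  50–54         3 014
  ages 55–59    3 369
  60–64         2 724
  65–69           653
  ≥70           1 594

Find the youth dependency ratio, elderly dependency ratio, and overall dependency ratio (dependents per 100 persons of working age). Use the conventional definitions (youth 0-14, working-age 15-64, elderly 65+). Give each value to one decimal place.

Youth dependency ratio: 94.4
Old-age dependency ratio: 7.3
Total dependency ratio: 101.7

0–14: 11 885 + 7 474 + 9 540 = 28 899
15–64: 2 611 + 3 464 + 3 436 + 3 140 + 2 960 + 3 180 + 2 718 + 3 014 + 3 369 + 2 724 = 30 616
65+: 653 + 1 594 = 2 247
Youth dependency ratio = 28 899 / 30 616 × 100 = 94.4
Old-age dependency ratio = 2 247 / 30 616 × 100 = 7.3
Total dependency ratio = (28 899 + 2 247) / 30 616 × 100 = 31 146 / 30 616 × 100 = 101.7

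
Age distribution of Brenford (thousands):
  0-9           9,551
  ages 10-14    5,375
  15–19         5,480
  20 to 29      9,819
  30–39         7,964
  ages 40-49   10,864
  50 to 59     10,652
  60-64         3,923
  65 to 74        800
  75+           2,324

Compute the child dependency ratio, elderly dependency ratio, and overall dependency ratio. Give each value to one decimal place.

Youth dependency ratio: 30.6
Old-age dependency ratio: 6.4
Total dependency ratio: 37.1

0–14: 9,551 + 5,375 = 14,926
15–64: 5,480 + 9,819 + 7,964 + 10,864 + 10,652 + 3,923 = 48,702
65+: 800 + 2,324 = 3,124
Youth dependency ratio = 14,926 / 48,702 × 100 = 30.6
Old-age dependency ratio = 3,124 / 48,702 × 100 = 6.4
Total dependency ratio = (14,926 + 3,124) / 48,702 × 100 = 18,050 / 48,702 × 100 = 37.1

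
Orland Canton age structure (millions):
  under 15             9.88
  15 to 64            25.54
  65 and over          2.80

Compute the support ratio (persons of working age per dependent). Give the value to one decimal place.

Support ratio: 2.0

Support ratio = 25.54 / (9.88 + 2.80) = 25.54 / 12.68 = 2.0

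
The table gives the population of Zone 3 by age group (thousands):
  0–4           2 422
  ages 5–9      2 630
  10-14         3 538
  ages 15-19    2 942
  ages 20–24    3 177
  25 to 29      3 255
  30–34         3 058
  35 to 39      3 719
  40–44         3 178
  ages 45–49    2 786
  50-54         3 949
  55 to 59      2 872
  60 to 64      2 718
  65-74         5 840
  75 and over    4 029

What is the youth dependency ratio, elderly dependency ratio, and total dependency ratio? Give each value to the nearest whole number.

0–14: 2 422 + 2 630 + 3 538 = 8 590
15–64: 2 942 + 3 177 + 3 255 + 3 058 + 3 719 + 3 178 + 2 786 + 3 949 + 2 872 + 2 718 = 31 654
65+: 5 840 + 4 029 = 9 869
Youth dependency ratio = 8 590 / 31 654 × 100 = 27
Old-age dependency ratio = 9 869 / 31 654 × 100 = 31
Total dependency ratio = (8 590 + 9 869) / 31 654 × 100 = 18 459 / 31 654 × 100 = 58

Youth dependency ratio: 27
Old-age dependency ratio: 31
Total dependency ratio: 58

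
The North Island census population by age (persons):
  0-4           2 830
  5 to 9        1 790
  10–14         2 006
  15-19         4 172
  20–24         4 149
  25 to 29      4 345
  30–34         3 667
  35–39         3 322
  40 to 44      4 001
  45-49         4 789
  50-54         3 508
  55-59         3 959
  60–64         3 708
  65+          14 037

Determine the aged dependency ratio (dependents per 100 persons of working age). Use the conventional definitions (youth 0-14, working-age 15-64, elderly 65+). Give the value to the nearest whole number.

0–14: 2 830 + 1 790 + 2 006 = 6 626
15–64: 4 172 + 4 149 + 4 345 + 3 667 + 3 322 + 4 001 + 4 789 + 3 508 + 3 959 + 3 708 = 39 620
65+: 14 037
Old-age dependency ratio = 14 037 / 39 620 × 100 = 35

Old-age dependency ratio: 35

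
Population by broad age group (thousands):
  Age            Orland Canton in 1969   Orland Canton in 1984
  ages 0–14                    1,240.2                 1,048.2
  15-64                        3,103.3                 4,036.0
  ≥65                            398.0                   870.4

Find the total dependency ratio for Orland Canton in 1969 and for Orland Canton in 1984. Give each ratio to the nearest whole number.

Orland Canton in 1969: 53
Orland Canton in 1984: 48

Orland Canton in 1969: (1,240.2 + 398.0) / 3,103.3 × 100 = 1,638.2 / 3,103.3 × 100 = 53
Orland Canton in 1984: (1,048.2 + 870.4) / 4,036.0 × 100 = 1,918.6 / 4,036.0 × 100 = 48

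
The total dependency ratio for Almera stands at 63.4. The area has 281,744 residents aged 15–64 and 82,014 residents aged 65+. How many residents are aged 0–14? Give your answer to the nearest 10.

Total dependency ratio = (youth + elderly) / working-age × 100
63.4 = (Y + 82,014) / 281,744 × 100
⇒ 96,610

Aged 0–14: 96,610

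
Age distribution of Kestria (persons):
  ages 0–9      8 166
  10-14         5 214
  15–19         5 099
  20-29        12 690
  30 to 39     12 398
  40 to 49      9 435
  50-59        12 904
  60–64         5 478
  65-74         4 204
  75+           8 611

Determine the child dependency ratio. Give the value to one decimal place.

0–14: 8 166 + 5 214 = 13 380
15–64: 5 099 + 12 690 + 12 398 + 9 435 + 12 904 + 5 478 = 58 004
65+: 4 204 + 8 611 = 12 815
Youth dependency ratio = 13 380 / 58 004 × 100 = 23.1

Youth dependency ratio: 23.1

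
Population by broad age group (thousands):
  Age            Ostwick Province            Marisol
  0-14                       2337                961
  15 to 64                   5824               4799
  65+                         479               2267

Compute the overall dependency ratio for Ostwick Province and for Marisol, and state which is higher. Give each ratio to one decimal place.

Ostwick Province: 48.4
Marisol: 67.3
Higher: Marisol

Ostwick Province: (2337 + 479) / 5824 × 100 = 2816 / 5824 × 100 = 48.4
Marisol: (961 + 2267) / 4799 × 100 = 3228 / 4799 × 100 = 67.3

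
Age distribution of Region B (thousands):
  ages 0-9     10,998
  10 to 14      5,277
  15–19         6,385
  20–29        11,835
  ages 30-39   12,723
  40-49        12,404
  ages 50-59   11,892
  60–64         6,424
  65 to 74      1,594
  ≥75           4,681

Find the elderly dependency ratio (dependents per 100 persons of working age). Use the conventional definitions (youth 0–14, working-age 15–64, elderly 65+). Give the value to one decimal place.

0–14: 10,998 + 5,277 = 16,275
15–64: 6,385 + 11,835 + 12,723 + 12,404 + 11,892 + 6,424 = 61,663
65+: 1,594 + 4,681 = 6,275
Old-age dependency ratio = 6,275 / 61,663 × 100 = 10.2

Old-age dependency ratio: 10.2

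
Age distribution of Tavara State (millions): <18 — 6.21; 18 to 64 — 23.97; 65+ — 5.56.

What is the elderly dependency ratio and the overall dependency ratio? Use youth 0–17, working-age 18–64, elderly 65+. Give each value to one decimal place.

Old-age dependency ratio = 5.56 / 23.97 × 100 = 23.2
Total dependency ratio = (6.21 + 5.56) / 23.97 × 100 = 11.77 / 23.97 × 100 = 49.1

Old-age dependency ratio: 23.2
Total dependency ratio: 49.1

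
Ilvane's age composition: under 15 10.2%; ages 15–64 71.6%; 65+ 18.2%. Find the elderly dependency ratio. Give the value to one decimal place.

Old-age dependency ratio: 25.4

Old-age dependency ratio = 18.2 / 71.6 × 100 = 25.4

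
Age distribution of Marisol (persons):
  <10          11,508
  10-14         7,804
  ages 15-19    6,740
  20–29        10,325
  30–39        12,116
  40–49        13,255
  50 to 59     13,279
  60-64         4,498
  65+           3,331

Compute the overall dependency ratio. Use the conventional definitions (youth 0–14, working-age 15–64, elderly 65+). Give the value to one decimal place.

0–14: 11,508 + 7,804 = 19,312
15–64: 6,740 + 10,325 + 12,116 + 13,255 + 13,279 + 4,498 = 60,213
65+: 3,331
Total dependency ratio = (19,312 + 3,331) / 60,213 × 100 = 22,643 / 60,213 × 100 = 37.6

Total dependency ratio: 37.6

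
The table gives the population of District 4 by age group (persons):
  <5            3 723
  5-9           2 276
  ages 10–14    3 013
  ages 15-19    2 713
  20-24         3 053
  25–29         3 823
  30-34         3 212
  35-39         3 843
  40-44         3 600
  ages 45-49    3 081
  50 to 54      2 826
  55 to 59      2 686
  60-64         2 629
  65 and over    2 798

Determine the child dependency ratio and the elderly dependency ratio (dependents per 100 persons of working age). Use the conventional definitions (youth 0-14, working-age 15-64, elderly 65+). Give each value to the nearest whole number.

0–14: 3 723 + 2 276 + 3 013 = 9 012
15–64: 2 713 + 3 053 + 3 823 + 3 212 + 3 843 + 3 600 + 3 081 + 2 826 + 2 686 + 2 629 = 31 466
65+: 2 798
Youth dependency ratio = 9 012 / 31 466 × 100 = 29
Old-age dependency ratio = 2 798 / 31 466 × 100 = 9

Youth dependency ratio: 29
Old-age dependency ratio: 9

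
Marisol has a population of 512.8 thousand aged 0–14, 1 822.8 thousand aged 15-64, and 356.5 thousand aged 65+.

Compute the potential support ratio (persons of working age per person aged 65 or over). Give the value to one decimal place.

Potential support ratio = 1 822.8 / 356.5 = 5.1

Potential support ratio: 5.1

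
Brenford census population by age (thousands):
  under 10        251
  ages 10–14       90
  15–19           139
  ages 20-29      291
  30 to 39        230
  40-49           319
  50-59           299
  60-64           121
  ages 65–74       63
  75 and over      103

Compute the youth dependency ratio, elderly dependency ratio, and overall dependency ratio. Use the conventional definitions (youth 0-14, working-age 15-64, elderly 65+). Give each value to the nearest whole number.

Youth dependency ratio: 24
Old-age dependency ratio: 12
Total dependency ratio: 36

0–14: 251 + 90 = 341
15–64: 139 + 291 + 230 + 319 + 299 + 121 = 1 399
65+: 63 + 103 = 166
Youth dependency ratio = 341 / 1 399 × 100 = 24
Old-age dependency ratio = 166 / 1 399 × 100 = 12
Total dependency ratio = (341 + 166) / 1 399 × 100 = 507 / 1 399 × 100 = 36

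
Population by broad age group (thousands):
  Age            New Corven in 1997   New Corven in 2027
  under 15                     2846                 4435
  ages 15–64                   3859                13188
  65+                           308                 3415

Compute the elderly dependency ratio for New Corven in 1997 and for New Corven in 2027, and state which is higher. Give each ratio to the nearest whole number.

New Corven in 1997: 308 / 3859 × 100 = 8
New Corven in 2027: 3415 / 13188 × 100 = 26

New Corven in 1997: 8
New Corven in 2027: 26
Higher: New Corven in 2027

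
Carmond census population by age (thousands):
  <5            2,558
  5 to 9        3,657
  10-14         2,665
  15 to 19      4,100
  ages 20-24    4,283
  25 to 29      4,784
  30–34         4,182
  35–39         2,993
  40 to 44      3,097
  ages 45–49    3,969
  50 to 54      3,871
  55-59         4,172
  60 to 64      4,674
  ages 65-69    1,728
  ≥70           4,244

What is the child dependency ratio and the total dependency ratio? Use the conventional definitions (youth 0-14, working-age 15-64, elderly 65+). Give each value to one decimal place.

0–14: 2,558 + 3,657 + 2,665 = 8,880
15–64: 4,100 + 4,283 + 4,784 + 4,182 + 2,993 + 3,097 + 3,969 + 3,871 + 4,172 + 4,674 = 40,125
65+: 1,728 + 4,244 = 5,972
Youth dependency ratio = 8,880 / 40,125 × 100 = 22.1
Total dependency ratio = (8,880 + 5,972) / 40,125 × 100 = 14,852 / 40,125 × 100 = 37.0

Youth dependency ratio: 22.1
Total dependency ratio: 37.0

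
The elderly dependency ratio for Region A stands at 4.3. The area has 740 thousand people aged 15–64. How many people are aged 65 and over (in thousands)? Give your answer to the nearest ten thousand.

Aged 65 and over: 30

Old-age dependency ratio = elderly / working-age × 100
4.3 = E / 740 × 100
⇒ 30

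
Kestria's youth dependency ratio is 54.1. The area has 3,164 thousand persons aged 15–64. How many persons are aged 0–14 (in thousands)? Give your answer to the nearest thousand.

Youth dependency ratio = youth / working-age × 100
54.1 = Y / 3,164 × 100
⇒ 1,712

Aged 0–14: 1,712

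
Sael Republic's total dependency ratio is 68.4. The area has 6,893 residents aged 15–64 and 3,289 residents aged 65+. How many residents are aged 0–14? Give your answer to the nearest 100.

Aged 0–14: 1,400

Total dependency ratio = (youth + elderly) / working-age × 100
68.4 = (Y + 3,289) / 6,893 × 100
⇒ 1,400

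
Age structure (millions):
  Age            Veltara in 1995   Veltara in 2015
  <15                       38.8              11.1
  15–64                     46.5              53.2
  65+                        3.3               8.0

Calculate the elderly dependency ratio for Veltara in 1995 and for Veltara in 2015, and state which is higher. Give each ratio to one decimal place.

Veltara in 1995: 3.3 / 46.5 × 100 = 7.1
Veltara in 2015: 8.0 / 53.2 × 100 = 15.0

Veltara in 1995: 7.1
Veltara in 2015: 15.0
Higher: Veltara in 2015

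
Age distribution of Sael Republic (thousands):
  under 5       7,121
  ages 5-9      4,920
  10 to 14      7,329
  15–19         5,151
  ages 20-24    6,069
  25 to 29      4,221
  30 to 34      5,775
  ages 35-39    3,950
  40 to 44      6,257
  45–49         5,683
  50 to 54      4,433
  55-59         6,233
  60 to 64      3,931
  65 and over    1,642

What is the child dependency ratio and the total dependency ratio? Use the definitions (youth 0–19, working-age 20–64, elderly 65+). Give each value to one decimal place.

0–19: 7,121 + 4,920 + 7,329 + 5,151 = 24,521
20–64: 6,069 + 4,221 + 5,775 + 3,950 + 6,257 + 5,683 + 4,433 + 6,233 + 3,931 = 46,552
65+: 1,642
Youth dependency ratio = 24,521 / 46,552 × 100 = 52.7
Total dependency ratio = (24,521 + 1,642) / 46,552 × 100 = 26,163 / 46,552 × 100 = 56.2

Youth dependency ratio: 52.7
Total dependency ratio: 56.2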